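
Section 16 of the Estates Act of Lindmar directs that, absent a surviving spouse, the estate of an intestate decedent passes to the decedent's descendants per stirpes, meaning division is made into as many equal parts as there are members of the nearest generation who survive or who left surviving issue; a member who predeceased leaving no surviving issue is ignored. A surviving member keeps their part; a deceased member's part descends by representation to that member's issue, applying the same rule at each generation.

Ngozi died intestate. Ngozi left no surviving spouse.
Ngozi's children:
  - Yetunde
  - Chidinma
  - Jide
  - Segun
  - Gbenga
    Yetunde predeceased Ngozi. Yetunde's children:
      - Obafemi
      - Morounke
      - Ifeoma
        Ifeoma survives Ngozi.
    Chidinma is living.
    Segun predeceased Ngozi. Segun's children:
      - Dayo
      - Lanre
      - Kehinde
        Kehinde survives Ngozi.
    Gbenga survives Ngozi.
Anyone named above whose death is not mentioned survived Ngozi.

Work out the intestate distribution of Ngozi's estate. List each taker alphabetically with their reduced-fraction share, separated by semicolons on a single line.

There is no surviving spouse, so the entire estate passes to Ngozi's descendants per stirpes.
The estate is divided into 5 equal shares of 1/5 among Yetunde, Chidinma, Jide, Segun, Gbenga.
Yetunde predeceased; the 1/5 allotted to Yetunde's branch passes to Yetunde's issue by representation.
The 1/5 is divided into 3 equal shares of 1/15 among Obafemi, Morounke, Ifeoma.
Obafemi is living and takes 1/15.
Morounke is living and takes 1/15.
Ifeoma is living and takes 1/15.
Chidinma is living and takes 1/5.
Jide is living and takes 1/5.
Segun predeceased; the 1/5 allotted to Segun's branch passes to Segun's issue by representation.
The 1/5 is divided into 3 equal shares of 1/15 among Dayo, Lanre, Kehinde.
Dayo is living and takes 1/15.
Lanre is living and takes 1/15.
Kehinde is living and takes 1/15.
Gbenga is living and takes 1/5.

Chidinma 1/5; Dayo 1/15; Gbenga 1/5; Ifeoma 1/15; Jide 1/5; Kehinde 1/15; Lanre 1/15; Morounke 1/15; Obafemi 1/15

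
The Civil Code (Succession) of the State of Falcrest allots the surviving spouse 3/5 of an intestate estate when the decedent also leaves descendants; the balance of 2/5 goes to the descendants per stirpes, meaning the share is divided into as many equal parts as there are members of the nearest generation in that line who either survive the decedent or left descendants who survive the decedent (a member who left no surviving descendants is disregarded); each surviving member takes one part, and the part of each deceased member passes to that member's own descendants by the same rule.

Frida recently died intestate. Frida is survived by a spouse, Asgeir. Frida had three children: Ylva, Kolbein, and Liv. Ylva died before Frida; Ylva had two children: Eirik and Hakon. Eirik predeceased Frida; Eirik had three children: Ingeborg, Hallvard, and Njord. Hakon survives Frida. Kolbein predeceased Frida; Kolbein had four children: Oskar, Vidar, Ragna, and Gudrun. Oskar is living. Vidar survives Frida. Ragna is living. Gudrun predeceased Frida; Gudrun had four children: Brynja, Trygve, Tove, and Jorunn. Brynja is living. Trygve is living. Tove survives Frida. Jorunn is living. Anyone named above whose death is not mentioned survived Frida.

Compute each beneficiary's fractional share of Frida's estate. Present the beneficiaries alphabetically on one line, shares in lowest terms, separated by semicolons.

Asgeir 3/5; Brynja 1/120; Hakon 1/15; Hallvard 1/45; Ingeborg 1/45; Jorunn 1/120; Liv 2/15; Njord 1/45; Oskar 1/30; Ragna 1/30; Tove 1/120; Trygve 1/120; Vidar 1/30

Asgeir, as surviving spouse, takes 3/5.
The remaining 2/5 passes to Frida's descendants per stirpes.
The 2/5 is divided into 3 equal shares of 2/15 among Ylva, Kolbein, Liv.
Ylva predeceased; the 2/15 allotted to Ylva's branch passes to Ylva's issue by representation.
The 2/15 is divided into 2 equal shares of 1/15 among Eirik, Hakon.
Eirik predeceased; the 1/15 allotted to Eirik's branch passes to Eirik's issue by representation.
The 1/15 is divided into 3 equal shares of 1/45 among Ingeborg, Hallvard, Njord.
Ingeborg is living and takes 1/45.
Hallvard is living and takes 1/45.
Njord is living and takes 1/45.
Hakon is living and takes 1/15.
Kolbein predeceased; the 2/15 allotted to Kolbein's branch passes to Kolbein's issue by representation.
The 2/15 is divided into 4 equal shares of 1/30 among Oskar, Vidar, Ragna, Gudrun.
Oskar is living and takes 1/30.
Vidar is living and takes 1/30.
Ragna is living and takes 1/30.
Gudrun predeceased; the 1/30 allotted to Gudrun's branch passes to Gudrun's issue by representation.
The 1/30 is divided into 4 equal shares of 1/120 among Brynja, Trygve, Tove, Jorunn.
Brynja is living and takes 1/120.
Trygve is living and takes 1/120.
Tove is living and takes 1/120.
Jorunn is living and takes 1/120.
Liv is living and takes 2/15.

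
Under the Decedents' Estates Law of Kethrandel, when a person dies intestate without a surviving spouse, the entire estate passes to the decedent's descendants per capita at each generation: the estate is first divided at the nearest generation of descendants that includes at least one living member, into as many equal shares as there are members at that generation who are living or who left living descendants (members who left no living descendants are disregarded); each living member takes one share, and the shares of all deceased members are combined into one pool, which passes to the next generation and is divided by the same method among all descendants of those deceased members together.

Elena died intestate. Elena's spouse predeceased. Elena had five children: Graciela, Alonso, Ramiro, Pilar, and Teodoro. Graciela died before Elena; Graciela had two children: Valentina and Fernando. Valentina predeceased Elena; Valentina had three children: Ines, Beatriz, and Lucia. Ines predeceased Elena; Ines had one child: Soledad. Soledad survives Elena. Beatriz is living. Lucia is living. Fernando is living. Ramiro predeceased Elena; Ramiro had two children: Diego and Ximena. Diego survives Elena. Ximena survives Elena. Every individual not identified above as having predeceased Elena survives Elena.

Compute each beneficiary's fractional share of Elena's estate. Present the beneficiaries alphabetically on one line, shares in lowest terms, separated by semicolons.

There is no surviving spouse, so the entire estate passes to Elena's descendants per capita at each generation.
At generation 1 (Graciela, Alonso, Ramiro, Pilar, Teodoro) there are 5 shares of (1)/5 = 1/5 each.
Living: Alonso, Pilar, and Teodoro — each takes 1/5.
Deceased: Graciela and Ramiro. Their combined 2/5 is pooled and carried to generation 2.
At generation 2 (Valentina, Fernando, Diego, Ximena) there are 4 shares of (2/5)/4 = 1/10 each.
Living: Fernando, Diego, and Ximena — each takes 1/10.
Deceased: Valentina. That 1/10 share is carried to generation 3.
At generation 3 (Ines, Beatriz, Lucia) there are 3 shares of (1/10)/3 = 1/30 each.
Living: Beatriz and Lucia — each takes 1/30.
Deceased: Ines. That 1/30 share is carried to generation 4.
At generation 4 (Soledad) there are 1 shares of (1/30)/1 = 1/30 each.
Living: Soledad — each takes 1/30.

Alonso 1/5; Beatriz 1/30; Diego 1/10; Fernando 1/10; Lucia 1/30; Pilar 1/5; Soledad 1/30; Teodoro 1/5; Ximena 1/10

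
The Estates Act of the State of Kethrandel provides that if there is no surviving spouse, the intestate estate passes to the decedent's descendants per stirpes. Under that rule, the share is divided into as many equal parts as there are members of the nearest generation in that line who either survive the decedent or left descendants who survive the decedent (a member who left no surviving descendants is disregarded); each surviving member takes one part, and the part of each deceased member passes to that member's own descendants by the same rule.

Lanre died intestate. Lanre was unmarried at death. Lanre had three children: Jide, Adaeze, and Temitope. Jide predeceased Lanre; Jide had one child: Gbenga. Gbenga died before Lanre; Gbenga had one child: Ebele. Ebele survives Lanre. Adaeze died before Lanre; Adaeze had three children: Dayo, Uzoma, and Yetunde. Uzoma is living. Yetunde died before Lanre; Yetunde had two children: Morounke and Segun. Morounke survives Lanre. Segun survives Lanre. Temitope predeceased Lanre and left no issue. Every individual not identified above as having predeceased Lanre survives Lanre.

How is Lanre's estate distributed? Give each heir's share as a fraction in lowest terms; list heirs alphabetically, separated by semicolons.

Dayo 1/6; Ebele 1/2; Morounke 1/12; Segun 1/12; Uzoma 1/6

There is no surviving spouse, so the entire estate passes to Lanre's descendants per stirpes.
Temitope left no surviving issue, so that branch lapses and is disregarded.
The estate is divided into 2 equal shares of 1/2 among Jide, Adaeze.
Jide predeceased; the 1/2 allotted to Jide's branch passes to Jide's issue by representation.
Gbenga's line is the sole branch at this level, so the full 1/2 passes to Gbenga's issue by representation.
Ebele is the sole taker at this level and receives the full 1/2.
Adaeze predeceased; the 1/2 allotted to Adaeze's branch passes to Adaeze's issue by representation.
The 1/2 is divided into 3 equal shares of 1/6 among Dayo, Uzoma, Yetunde.
Dayo is living and takes 1/6.
Uzoma is living and takes 1/6.
Yetunde predeceased; the 1/6 allotted to Yetunde's branch passes to Yetunde's issue by representation.
The 1/6 is divided into 2 equal shares of 1/12 among Morounke, Segun.
Morounke is living and takes 1/12.
Segun is living and takes 1/12.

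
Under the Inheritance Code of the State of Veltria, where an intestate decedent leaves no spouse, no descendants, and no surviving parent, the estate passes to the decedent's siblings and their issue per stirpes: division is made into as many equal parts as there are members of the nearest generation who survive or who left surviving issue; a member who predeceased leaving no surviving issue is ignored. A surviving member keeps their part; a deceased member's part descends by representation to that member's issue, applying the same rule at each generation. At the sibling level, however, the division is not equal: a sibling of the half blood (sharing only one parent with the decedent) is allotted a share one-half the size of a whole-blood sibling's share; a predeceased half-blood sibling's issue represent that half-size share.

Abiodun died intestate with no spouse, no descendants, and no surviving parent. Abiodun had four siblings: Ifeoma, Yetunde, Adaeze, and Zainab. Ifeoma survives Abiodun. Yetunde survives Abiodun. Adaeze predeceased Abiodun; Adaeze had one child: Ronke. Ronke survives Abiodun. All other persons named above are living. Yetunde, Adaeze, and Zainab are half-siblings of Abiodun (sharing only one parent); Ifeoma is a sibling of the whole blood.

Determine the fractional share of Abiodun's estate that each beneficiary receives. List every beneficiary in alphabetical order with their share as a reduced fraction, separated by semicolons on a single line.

No spouse, descendants, or parent survives, so the estate passes to Abiodun's siblings per stirpes.
Half-blood siblings count for one-half the weight of whole-blood siblings at the initial division.
Dividing 1 in proportion to weights (total weight 5/2): Ifeoma (weight 1) → 2/5; Yetunde (weight 1/2) → 1/5; Adaeze (weight 1/2) → 1/5; Zainab (weight 1/2) → 1/5.
Ifeoma is living and takes 2/5.
Yetunde is living and takes 1/5.
Adaeze predeceased; the 1/5 allotted to Adaeze's branch passes to Adaeze's issue by representation.
Ronke is the sole taker at this level and receives the full 1/5.
Zainab is living and takes 1/5.

Ifeoma 2/5; Ronke 1/5; Yetunde 1/5; Zainab 1/5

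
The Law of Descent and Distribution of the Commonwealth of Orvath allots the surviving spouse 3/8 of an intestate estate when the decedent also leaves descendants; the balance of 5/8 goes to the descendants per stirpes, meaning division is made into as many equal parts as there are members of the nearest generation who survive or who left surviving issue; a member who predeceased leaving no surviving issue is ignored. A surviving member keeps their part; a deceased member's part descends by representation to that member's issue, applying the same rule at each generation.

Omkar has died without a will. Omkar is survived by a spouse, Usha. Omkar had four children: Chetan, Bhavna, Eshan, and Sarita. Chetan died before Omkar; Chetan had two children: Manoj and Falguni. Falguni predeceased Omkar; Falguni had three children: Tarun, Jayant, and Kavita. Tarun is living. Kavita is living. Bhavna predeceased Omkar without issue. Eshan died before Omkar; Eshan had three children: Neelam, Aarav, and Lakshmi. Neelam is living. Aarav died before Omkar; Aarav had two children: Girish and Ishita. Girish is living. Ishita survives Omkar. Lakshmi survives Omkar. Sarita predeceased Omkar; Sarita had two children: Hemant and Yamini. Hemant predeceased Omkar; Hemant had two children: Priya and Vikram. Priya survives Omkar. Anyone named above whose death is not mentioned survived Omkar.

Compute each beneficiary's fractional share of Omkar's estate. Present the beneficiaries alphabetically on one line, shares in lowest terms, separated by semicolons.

Usha, as surviving spouse, takes 3/8.
The remaining 5/8 passes to Omkar's descendants per stirpes.
Bhavna left no surviving issue, so that branch lapses and is disregarded.
The 5/8 is divided into 3 equal shares of 5/24 among Chetan, Eshan, Sarita.
Chetan predeceased; the 5/24 allotted to Chetan's branch passes to Chetan's issue by representation.
The 5/24 is divided into 2 equal shares of 5/48 among Manoj, Falguni.
Manoj is living and takes 5/48.
Falguni predeceased; the 5/48 allotted to Falguni's branch passes to Falguni's issue by representation.
The 5/48 is divided into 3 equal shares of 5/144 among Tarun, Jayant, Kavita.
Tarun is living and takes 5/144.
Jayant is living and takes 5/144.
Kavita is living and takes 5/144.
Eshan predeceased; the 5/24 allotted to Eshan's branch passes to Eshan's issue by representation.
The 5/24 is divided into 3 equal shares of 5/72 among Neelam, Aarav, Lakshmi.
Neelam is living and takes 5/72.
Aarav predeceased; the 5/72 allotted to Aarav's branch passes to Aarav's issue by representation.
The 5/72 is divided into 2 equal shares of 5/144 among Girish, Ishita.
Girish is living and takes 5/144.
Ishita is living and takes 5/144.
Lakshmi is living and takes 5/72.
Sarita predeceased; the 5/24 allotted to Sarita's branch passes to Sarita's issue by representation.
The 5/24 is divided into 2 equal shares of 5/48 among Hemant, Yamini.
Hemant predeceased; the 5/48 allotted to Hemant's branch passes to Hemant's issue by representation.
The 5/48 is divided into 2 equal shares of 5/96 among Priya, Vikram.
Priya is living and takes 5/96.
Vikram is living and takes 5/96.
Yamini is living and takes 5/48.

Girish 5/144; Ishita 5/144; Jayant 5/144; Kavita 5/144; Lakshmi 5/72; Manoj 5/48; Neelam 5/72; Priya 5/96; Tarun 5/144; Usha 3/8; Vikram 5/96; Yamini 5/48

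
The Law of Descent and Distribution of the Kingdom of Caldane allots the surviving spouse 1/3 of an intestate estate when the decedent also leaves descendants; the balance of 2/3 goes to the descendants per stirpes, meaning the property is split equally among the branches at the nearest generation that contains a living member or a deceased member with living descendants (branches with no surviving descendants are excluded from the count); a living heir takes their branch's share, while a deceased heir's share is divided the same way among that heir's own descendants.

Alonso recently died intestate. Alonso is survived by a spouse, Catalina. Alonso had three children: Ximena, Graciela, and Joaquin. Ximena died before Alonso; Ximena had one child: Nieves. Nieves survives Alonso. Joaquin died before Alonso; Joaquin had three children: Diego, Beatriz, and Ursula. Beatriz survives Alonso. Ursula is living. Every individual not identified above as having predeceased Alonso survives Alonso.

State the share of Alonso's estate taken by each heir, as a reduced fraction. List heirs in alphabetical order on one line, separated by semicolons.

Beatriz 2/27; Catalina 1/3; Diego 2/27; Graciela 2/9; Nieves 2/9; Ursula 2/27

Catalina, as surviving spouse, takes 1/3.
The remaining 2/3 passes to Alonso's descendants per stirpes.
The 2/3 is divided into 3 equal shares of 2/9 among Ximena, Graciela, Joaquin.
Ximena predeceased; the 2/9 allotted to Ximena's branch passes to Ximena's issue by representation.
Nieves is the sole taker at this level and receives the full 2/9.
Graciela is living and takes 2/9.
Joaquin predeceased; the 2/9 allotted to Joaquin's branch passes to Joaquin's issue by representation.
The 2/9 is divided into 3 equal shares of 2/27 among Diego, Beatriz, Ursula.
Diego is living and takes 2/27.
Beatriz is living and takes 2/27.
Ursula is living and takes 2/27.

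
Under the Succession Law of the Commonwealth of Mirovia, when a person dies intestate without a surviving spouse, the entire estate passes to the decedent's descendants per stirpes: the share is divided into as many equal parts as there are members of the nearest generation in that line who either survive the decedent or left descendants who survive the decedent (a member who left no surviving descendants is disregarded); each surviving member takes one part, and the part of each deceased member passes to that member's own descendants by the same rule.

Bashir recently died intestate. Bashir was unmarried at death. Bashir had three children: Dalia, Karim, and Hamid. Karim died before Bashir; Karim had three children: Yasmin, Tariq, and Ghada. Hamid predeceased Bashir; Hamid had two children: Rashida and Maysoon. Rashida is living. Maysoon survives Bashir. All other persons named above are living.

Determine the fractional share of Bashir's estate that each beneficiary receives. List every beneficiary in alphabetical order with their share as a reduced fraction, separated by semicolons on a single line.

Dalia 1/3; Ghada 1/9; Maysoon 1/6; Rashida 1/6; Tariq 1/9; Yasmin 1/9

There is no surviving spouse, so the entire estate passes to Bashir's descendants per stirpes.
The estate is divided into 3 equal shares of 1/3 among Dalia, Karim, Hamid.
Dalia is living and takes 1/3.
Karim predeceased; the 1/3 allotted to Karim's branch passes to Karim's issue by representation.
The 1/3 is divided into 3 equal shares of 1/9 among Yasmin, Tariq, Ghada.
Yasmin is living and takes 1/9.
Tariq is living and takes 1/9.
Ghada is living and takes 1/9.
Hamid predeceased; the 1/3 allotted to Hamid's branch passes to Hamid's issue by representation.
The 1/3 is divided into 2 equal shares of 1/6 among Rashida, Maysoon.
Rashida is living and takes 1/6.
Maysoon is living and takes 1/6.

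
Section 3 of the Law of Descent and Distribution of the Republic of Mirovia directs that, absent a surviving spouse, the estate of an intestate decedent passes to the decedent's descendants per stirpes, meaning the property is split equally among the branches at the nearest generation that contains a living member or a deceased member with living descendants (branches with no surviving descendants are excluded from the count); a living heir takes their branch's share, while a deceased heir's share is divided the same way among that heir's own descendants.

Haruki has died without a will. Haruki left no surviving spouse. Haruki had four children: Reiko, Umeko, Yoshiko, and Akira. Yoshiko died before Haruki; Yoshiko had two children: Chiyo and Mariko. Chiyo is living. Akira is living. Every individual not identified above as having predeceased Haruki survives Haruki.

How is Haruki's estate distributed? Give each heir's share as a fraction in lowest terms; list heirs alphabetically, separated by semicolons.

Akira 1/4; Chiyo 1/8; Mariko 1/8; Reiko 1/4; Umeko 1/4

There is no surviving spouse, so the entire estate passes to Haruki's descendants per stirpes.
The estate is divided into 4 equal shares of 1/4 among Reiko, Umeko, Yoshiko, Akira.
Reiko is living and takes 1/4.
Umeko is living and takes 1/4.
Yoshiko predeceased; the 1/4 allotted to Yoshiko's branch passes to Yoshiko's issue by representation.
The 1/4 is divided into 2 equal shares of 1/8 among Chiyo, Mariko.
Chiyo is living and takes 1/8.
Mariko is living and takes 1/8.
Akira is living and takes 1/4.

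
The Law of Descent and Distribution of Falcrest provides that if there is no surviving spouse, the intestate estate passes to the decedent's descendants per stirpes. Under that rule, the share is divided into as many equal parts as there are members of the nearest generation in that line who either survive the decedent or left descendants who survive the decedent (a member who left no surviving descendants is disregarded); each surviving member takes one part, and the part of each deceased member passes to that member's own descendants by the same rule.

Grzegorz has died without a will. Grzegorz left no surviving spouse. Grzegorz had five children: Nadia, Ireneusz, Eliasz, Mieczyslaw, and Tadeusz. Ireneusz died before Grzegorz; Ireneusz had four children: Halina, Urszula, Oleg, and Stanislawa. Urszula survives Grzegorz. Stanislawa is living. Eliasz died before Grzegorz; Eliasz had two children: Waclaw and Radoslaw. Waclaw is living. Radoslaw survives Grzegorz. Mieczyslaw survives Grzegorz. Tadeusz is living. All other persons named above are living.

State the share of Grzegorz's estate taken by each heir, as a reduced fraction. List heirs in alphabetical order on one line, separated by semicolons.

Halina 1/20; Mieczyslaw 1/5; Nadia 1/5; Oleg 1/20; Radoslaw 1/10; Stanislawa 1/20; Tadeusz 1/5; Urszula 1/20; Waclaw 1/10

There is no surviving spouse, so the entire estate passes to Grzegorz's descendants per stirpes.
The estate is divided into 5 equal shares of 1/5 among Nadia, Ireneusz, Eliasz, Mieczyslaw, Tadeusz.
Nadia is living and takes 1/5.
Ireneusz predeceased; the 1/5 allotted to Ireneusz's branch passes to Ireneusz's issue by representation.
The 1/5 is divided into 4 equal shares of 1/20 among Halina, Urszula, Oleg, Stanislawa.
Halina is living and takes 1/20.
Urszula is living and takes 1/20.
Oleg is living and takes 1/20.
Stanislawa is living and takes 1/20.
Eliasz predeceased; the 1/5 allotted to Eliasz's branch passes to Eliasz's issue by representation.
The 1/5 is divided into 2 equal shares of 1/10 among Waclaw, Radoslaw.
Waclaw is living and takes 1/10.
Radoslaw is living and takes 1/10.
Mieczyslaw is living and takes 1/5.
Tadeusz is living and takes 1/5.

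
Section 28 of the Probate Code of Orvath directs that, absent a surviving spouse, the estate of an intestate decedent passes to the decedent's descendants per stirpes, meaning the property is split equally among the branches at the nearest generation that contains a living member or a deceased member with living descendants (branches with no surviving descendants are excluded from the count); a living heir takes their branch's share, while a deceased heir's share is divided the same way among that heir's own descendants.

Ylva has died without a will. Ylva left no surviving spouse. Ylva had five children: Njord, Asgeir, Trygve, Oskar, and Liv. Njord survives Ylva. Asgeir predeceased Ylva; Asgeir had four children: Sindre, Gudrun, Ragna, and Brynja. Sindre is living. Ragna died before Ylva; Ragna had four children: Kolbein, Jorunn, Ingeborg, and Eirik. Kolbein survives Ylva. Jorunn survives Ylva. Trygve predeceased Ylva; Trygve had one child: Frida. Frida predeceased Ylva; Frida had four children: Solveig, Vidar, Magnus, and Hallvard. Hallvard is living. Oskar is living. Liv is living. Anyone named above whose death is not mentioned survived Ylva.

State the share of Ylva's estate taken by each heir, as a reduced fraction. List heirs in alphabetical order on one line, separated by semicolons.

There is no surviving spouse, so the entire estate passes to Ylva's descendants per stirpes.
The estate is divided into 5 equal shares of 1/5 among Njord, Asgeir, Trygve, Oskar, Liv.
Njord is living and takes 1/5.
Asgeir predeceased; the 1/5 allotted to Asgeir's branch passes to Asgeir's issue by representation.
The 1/5 is divided into 4 equal shares of 1/20 among Sindre, Gudrun, Ragna, Brynja.
Sindre is living and takes 1/20.
Gudrun is living and takes 1/20.
Ragna predeceased; the 1/20 allotted to Ragna's branch passes to Ragna's issue by representation.
The 1/20 is divided into 4 equal shares of 1/80 among Kolbein, Jorunn, Ingeborg, Eirik.
Kolbein is living and takes 1/80.
Jorunn is living and takes 1/80.
Ingeborg is living and takes 1/80.
Eirik is living and takes 1/80.
Brynja is living and takes 1/20.
Trygve predeceased; the 1/5 allotted to Trygve's branch passes to Trygve's issue by representation.
Frida's line is the sole branch at this level, so the full 1/5 passes to Frida's issue by representation.
The 1/5 is divided into 4 equal shares of 1/20 among Solveig, Vidar, Magnus, Hallvard.
Solveig is living and takes 1/20.
Vidar is living and takes 1/20.
Magnus is living and takes 1/20.
Hallvard is living and takes 1/20.
Oskar is living and takes 1/5.
Liv is living and takes 1/5.

Brynja 1/20; Eirik 1/80; Gudrun 1/20; Hallvard 1/20; Ingeborg 1/80; Jorunn 1/80; Kolbein 1/80; Liv 1/5; Magnus 1/20; Njord 1/5; Oskar 1/5; Sindre 1/20; Solveig 1/20; Vidar 1/20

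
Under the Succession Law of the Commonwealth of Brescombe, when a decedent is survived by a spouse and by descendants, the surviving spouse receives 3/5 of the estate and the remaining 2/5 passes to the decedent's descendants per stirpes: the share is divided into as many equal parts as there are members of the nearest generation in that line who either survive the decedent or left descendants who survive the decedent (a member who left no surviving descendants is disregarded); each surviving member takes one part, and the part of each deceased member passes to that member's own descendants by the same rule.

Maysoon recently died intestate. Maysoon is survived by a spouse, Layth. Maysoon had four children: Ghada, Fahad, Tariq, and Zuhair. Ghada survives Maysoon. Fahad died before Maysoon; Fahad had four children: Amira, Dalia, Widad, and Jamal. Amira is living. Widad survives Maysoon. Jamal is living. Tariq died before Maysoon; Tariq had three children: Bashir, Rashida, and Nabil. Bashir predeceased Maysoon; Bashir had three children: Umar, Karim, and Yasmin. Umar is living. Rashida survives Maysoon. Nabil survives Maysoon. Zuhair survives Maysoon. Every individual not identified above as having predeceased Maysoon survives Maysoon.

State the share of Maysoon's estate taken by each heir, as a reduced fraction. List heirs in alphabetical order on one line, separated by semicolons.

Amira 1/40; Dalia 1/40; Ghada 1/10; Jamal 1/40; Karim 1/90; Layth 3/5; Nabil 1/30; Rashida 1/30; Umar 1/90; Widad 1/40; Yasmin 1/90; Zuhair 1/10

Layth, as surviving spouse, takes 3/5.
The remaining 2/5 passes to Maysoon's descendants per stirpes.
The 2/5 is divided into 4 equal shares of 1/10 among Ghada, Fahad, Tariq, Zuhair.
Ghada is living and takes 1/10.
Fahad predeceased; the 1/10 allotted to Fahad's branch passes to Fahad's issue by representation.
The 1/10 is divided into 4 equal shares of 1/40 among Amira, Dalia, Widad, Jamal.
Amira is living and takes 1/40.
Dalia is living and takes 1/40.
Widad is living and takes 1/40.
Jamal is living and takes 1/40.
Tariq predeceased; the 1/10 allotted to Tariq's branch passes to Tariq's issue by representation.
The 1/10 is divided into 3 equal shares of 1/30 among Bashir, Rashida, Nabil.
Bashir predeceased; the 1/30 allotted to Bashir's branch passes to Bashir's issue by representation.
The 1/30 is divided into 3 equal shares of 1/90 among Umar, Karim, Yasmin.
Umar is living and takes 1/90.
Karim is living and takes 1/90.
Yasmin is living and takes 1/90.
Rashida is living and takes 1/30.
Nabil is living and takes 1/30.
Zuhair is living and takes 1/10.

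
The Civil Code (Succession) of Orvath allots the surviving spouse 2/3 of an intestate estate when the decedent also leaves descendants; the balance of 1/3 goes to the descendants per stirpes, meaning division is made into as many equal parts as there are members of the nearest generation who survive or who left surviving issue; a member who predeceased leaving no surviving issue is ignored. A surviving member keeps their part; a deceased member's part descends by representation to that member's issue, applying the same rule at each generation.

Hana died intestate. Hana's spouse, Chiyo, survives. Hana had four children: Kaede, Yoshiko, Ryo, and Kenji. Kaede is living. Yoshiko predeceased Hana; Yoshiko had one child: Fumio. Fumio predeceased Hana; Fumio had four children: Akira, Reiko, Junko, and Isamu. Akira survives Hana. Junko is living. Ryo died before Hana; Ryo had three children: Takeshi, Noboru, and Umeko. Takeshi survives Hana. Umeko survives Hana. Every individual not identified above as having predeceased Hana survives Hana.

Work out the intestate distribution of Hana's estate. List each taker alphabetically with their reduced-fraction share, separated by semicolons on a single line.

Chiyo, as surviving spouse, takes 2/3.
The remaining 1/3 passes to Hana's descendants per stirpes.
The 1/3 is divided into 4 equal shares of 1/12 among Kaede, Yoshiko, Ryo, Kenji.
Kaede is living and takes 1/12.
Yoshiko predeceased; the 1/12 allotted to Yoshiko's branch passes to Yoshiko's issue by representation.
Fumio's line is the sole branch at this level, so the full 1/12 passes to Fumio's issue by representation.
The 1/12 is divided into 4 equal shares of 1/48 among Akira, Reiko, Junko, Isamu.
Akira is living and takes 1/48.
Reiko is living and takes 1/48.
Junko is living and takes 1/48.
Isamu is living and takes 1/48.
Ryo predeceased; the 1/12 allotted to Ryo's branch passes to Ryo's issue by representation.
The 1/12 is divided into 3 equal shares of 1/36 among Takeshi, Noboru, Umeko.
Takeshi is living and takes 1/36.
Noboru is living and takes 1/36.
Umeko is living and takes 1/36.
Kenji is living and takes 1/12.

Akira 1/48; Chiyo 2/3; Isamu 1/48; Junko 1/48; Kaede 1/12; Kenji 1/12; Noboru 1/36; Reiko 1/48; Takeshi 1/36; Umeko 1/36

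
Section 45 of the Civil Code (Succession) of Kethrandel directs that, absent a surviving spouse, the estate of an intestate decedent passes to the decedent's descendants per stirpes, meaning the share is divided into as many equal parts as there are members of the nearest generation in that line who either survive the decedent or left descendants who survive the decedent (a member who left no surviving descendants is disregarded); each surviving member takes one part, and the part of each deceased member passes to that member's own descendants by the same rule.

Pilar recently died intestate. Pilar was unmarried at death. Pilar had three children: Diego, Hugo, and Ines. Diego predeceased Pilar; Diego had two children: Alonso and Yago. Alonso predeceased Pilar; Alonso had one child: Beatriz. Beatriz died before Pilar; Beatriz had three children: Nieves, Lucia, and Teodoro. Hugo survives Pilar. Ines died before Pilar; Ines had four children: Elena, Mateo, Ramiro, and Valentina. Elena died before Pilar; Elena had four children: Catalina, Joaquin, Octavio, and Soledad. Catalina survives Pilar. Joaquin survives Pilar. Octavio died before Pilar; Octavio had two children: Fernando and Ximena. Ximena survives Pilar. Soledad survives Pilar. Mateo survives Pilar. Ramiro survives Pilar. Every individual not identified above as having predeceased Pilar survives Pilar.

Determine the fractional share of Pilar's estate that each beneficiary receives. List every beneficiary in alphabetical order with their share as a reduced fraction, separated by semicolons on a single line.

Catalina 1/48; Fernando 1/96; Hugo 1/3; Joaquin 1/48; Lucia 1/18; Mateo 1/12; Nieves 1/18; Ramiro 1/12; Soledad 1/48; Teodoro 1/18; Valentina 1/12; Ximena 1/96; Yago 1/6

There is no surviving spouse, so the entire estate passes to Pilar's descendants per stirpes.
The estate is divided into 3 equal shares of 1/3 among Diego, Hugo, Ines.
Diego predeceased; the 1/3 allotted to Diego's branch passes to Diego's issue by representation.
The 1/3 is divided into 2 equal shares of 1/6 among Alonso, Yago.
Alonso predeceased; the 1/6 allotted to Alonso's branch passes to Alonso's issue by representation.
Beatriz's line is the sole branch at this level, so the full 1/6 passes to Beatriz's issue by representation.
The 1/6 is divided into 3 equal shares of 1/18 among Nieves, Lucia, Teodoro.
Nieves is living and takes 1/18.
Lucia is living and takes 1/18.
Teodoro is living and takes 1/18.
Yago is living and takes 1/6.
Hugo is living and takes 1/3.
Ines predeceased; the 1/3 allotted to Ines's branch passes to Ines's issue by representation.
The 1/3 is divided into 4 equal shares of 1/12 among Elena, Mateo, Ramiro, Valentina.
Elena predeceased; the 1/12 allotted to Elena's branch passes to Elena's issue by representation.
The 1/12 is divided into 4 equal shares of 1/48 among Catalina, Joaquin, Octavio, Soledad.
Catalina is living and takes 1/48.
Joaquin is living and takes 1/48.
Octavio predeceased; the 1/48 allotted to Octavio's branch passes to Octavio's issue by representation.
The 1/48 is divided into 2 equal shares of 1/96 among Fernando, Ximena.
Fernando is living and takes 1/96.
Ximena is living and takes 1/96.
Soledad is living and takes 1/48.
Mateo is living and takes 1/12.
Ramiro is living and takes 1/12.
Valentina is living and takes 1/12.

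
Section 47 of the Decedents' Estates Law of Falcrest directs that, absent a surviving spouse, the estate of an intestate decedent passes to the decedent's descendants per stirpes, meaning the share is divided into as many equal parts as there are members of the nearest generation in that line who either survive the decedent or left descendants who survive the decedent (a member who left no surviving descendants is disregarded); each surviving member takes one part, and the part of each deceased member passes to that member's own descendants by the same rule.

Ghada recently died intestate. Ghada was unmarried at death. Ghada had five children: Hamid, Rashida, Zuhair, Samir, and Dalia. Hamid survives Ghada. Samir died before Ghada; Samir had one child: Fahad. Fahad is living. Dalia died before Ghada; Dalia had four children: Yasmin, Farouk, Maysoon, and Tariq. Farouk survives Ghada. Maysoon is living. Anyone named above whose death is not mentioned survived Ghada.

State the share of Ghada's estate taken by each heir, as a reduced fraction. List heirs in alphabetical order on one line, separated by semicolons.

Fahad 1/5; Farouk 1/20; Hamid 1/5; Maysoon 1/20; Rashida 1/5; Tariq 1/20; Yasmin 1/20; Zuhair 1/5

There is no surviving spouse, so the entire estate passes to Ghada's descendants per stirpes.
The estate is divided into 5 equal shares of 1/5 among Hamid, Rashida, Zuhair, Samir, Dalia.
Hamid is living and takes 1/5.
Rashida is living and takes 1/5.
Zuhair is living and takes 1/5.
Samir predeceased; the 1/5 allotted to Samir's branch passes to Samir's issue by representation.
Fahad is the sole taker at this level and receives the full 1/5.
Dalia predeceased; the 1/5 allotted to Dalia's branch passes to Dalia's issue by representation.
The 1/5 is divided into 4 equal shares of 1/20 among Yasmin, Farouk, Maysoon, Tariq.
Yasmin is living and takes 1/20.
Farouk is living and takes 1/20.
Maysoon is living and takes 1/20.
Tariq is living and takes 1/20.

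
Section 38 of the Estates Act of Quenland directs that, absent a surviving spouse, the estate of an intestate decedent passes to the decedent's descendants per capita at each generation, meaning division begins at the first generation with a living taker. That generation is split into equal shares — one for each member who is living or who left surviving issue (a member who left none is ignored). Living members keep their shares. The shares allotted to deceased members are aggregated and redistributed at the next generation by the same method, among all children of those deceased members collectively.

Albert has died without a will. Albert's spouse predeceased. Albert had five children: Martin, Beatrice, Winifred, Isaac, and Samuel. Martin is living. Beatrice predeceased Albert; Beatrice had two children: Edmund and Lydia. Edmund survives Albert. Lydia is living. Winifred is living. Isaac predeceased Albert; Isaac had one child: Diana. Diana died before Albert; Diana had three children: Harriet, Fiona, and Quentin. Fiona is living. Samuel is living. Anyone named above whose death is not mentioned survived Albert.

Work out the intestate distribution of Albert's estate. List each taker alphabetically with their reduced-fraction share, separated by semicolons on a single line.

There is no surviving spouse, so the entire estate passes to Albert's descendants per capita at each generation.
At generation 1 (Martin, Beatrice, Winifred, Isaac, Samuel) there are 5 shares of (1)/5 = 1/5 each.
Living: Martin, Winifred, and Samuel — each takes 1/5.
Deceased: Beatrice and Isaac. Their combined 2/5 is pooled and carried to generation 2.
At generation 2 (Edmund, Lydia, Diana) there are 3 shares of (2/5)/3 = 2/15 each.
Living: Edmund and Lydia — each takes 2/15.
Deceased: Diana. That 2/15 share is carried to generation 3.
At generation 3 (Harriet, Fiona, Quentin) there are 3 shares of (2/15)/3 = 2/45 each.
Living: Harriet, Fiona, and Quentin — each takes 2/45.

Edmund 2/15; Fiona 2/45; Harriet 2/45; Lydia 2/15; Martin 1/5; Quentin 2/45; Samuel 1/5; Winifred 1/5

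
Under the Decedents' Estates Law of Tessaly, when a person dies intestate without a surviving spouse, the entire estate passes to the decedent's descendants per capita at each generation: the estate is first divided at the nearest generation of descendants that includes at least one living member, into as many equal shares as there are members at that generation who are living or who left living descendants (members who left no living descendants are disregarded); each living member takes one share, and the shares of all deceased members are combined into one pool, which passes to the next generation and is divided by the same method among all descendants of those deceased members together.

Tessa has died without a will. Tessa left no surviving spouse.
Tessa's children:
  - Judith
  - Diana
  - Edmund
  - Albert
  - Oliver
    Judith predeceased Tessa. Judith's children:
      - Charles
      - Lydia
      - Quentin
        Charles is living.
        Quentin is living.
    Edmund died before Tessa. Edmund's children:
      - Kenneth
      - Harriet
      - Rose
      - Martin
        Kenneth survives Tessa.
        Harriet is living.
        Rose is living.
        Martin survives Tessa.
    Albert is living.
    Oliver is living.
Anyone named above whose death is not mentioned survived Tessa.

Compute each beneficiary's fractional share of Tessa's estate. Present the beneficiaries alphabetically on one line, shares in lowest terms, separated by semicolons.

Albert 1/5; Charles 2/35; Diana 1/5; Harriet 2/35; Kenneth 2/35; Lydia 2/35; Martin 2/35; Oliver 1/5; Quentin 2/35; Rose 2/35

There is no surviving spouse, so the entire estate passes to Tessa's descendants per capita at each generation.
At generation 1 (Judith, Diana, Edmund, Albert, Oliver) there are 5 shares of (1)/5 = 1/5 each.
Living: Diana, Albert, and Oliver — each takes 1/5.
Deceased: Judith and Edmund. Their combined 2/5 is pooled and carried to generation 2.
At generation 2 (Charles, Lydia, Quentin, Kenneth, Harriet, Rose, Martin) there are 7 shares of (2/5)/7 = 2/35 each.
Living: Charles, Lydia, Quentin, Kenneth, Harriet, Rose, and Martin — each takes 2/35.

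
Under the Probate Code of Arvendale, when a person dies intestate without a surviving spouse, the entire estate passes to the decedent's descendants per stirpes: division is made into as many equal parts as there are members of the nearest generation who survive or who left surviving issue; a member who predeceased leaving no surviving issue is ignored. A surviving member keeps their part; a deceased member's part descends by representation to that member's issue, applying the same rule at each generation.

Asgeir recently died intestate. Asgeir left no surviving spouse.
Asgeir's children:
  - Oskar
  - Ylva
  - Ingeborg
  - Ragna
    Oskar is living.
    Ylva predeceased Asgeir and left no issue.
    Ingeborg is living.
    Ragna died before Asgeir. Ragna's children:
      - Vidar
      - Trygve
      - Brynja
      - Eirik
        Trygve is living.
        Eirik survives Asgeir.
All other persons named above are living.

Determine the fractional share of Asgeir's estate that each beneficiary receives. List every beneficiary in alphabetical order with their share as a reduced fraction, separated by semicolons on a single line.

There is no surviving spouse, so the entire estate passes to Asgeir's descendants per stirpes.
Ylva left no surviving issue, so that branch lapses and is disregarded.
The estate is divided into 3 equal shares of 1/3 among Oskar, Ingeborg, Ragna.
Oskar is living and takes 1/3.
Ingeborg is living and takes 1/3.
Ragna predeceased; the 1/3 allotted to Ragna's branch passes to Ragna's issue by representation.
The 1/3 is divided into 4 equal shares of 1/12 among Vidar, Trygve, Brynja, Eirik.
Vidar is living and takes 1/12.
Trygve is living and takes 1/12.
Brynja is living and takes 1/12.
Eirik is living and takes 1/12.

Brynja 1/12; Eirik 1/12; Ingeborg 1/3; Oskar 1/3; Trygve 1/12; Vidar 1/12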